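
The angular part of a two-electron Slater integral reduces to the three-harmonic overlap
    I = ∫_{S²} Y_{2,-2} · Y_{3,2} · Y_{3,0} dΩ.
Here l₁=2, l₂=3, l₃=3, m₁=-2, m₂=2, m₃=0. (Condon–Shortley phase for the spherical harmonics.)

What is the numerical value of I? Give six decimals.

-0.188063

m-sum 0 ✓  L=8 even ✓  1≤3≤5 ✓
Π(2lᵢ+1) = 5×7×7 = 245
triangle coeff Δ(2,3,3) = 1/3780
Σ_t [0,2]: t=0:+1/24 t=1:−1/4 t=2:+1/24 = -1/6
(3j)²=4/105 [(2 3 3; 0 0 0)], sign=+1
Σ_t [2,2]: t=2:+1/24 = 1/24
(3j)²=1/21 [(2 3 3; -2 2 0)], sign=-1
⇒ 4πI² = 4/9
I = (-1)√(4/9/(4π)) = -0.18806319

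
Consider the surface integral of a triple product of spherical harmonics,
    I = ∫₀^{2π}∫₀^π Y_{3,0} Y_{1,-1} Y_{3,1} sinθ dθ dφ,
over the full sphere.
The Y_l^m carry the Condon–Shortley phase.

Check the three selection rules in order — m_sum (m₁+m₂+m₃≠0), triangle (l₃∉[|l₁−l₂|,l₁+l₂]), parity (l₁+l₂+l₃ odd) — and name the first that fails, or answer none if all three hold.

parity

Σmᵢ = 0  ✓
l₃∈[|l₁−l₂|,l₁+l₂]=[2,4], have l₃=3  ✓
Σlᵢ = 7 ⇒ odd  ✗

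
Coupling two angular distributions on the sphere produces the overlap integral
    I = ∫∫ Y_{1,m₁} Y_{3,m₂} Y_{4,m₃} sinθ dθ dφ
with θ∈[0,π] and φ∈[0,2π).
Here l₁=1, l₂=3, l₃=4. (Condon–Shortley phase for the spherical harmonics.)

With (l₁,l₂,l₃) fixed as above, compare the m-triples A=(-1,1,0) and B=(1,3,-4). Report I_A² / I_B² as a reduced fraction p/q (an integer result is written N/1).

Shared (l₁,l₂,l₃)=(1,3,4): N and (l;000)² cancel in I_A²/I_B².
A: Δ = 0!·2!·6!/9! = 1/252; Racah Σ t=0..0: t=0:+1/96 = 1/96; ⇒ 3j(1 3 4; -1 1 0)² = 1/42, sgn +1
B: Δ = 0!·2!·6!/9! = 1/252; Racah Σ t=0..0: t=0:+1/1440 = 1/1440; ⇒ 3j(1 3 4; 1 3 -4)² = 1/9, sgn +1
I_A²/I_B² = (1/42)/(1/9) = 3/14

3/14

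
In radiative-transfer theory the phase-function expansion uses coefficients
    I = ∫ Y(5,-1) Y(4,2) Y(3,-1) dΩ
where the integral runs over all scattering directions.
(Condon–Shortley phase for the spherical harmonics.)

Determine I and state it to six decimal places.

0.106335

Rules hold: Σm=0, L=12 even, 1≤3≤9.
N = 11·9·7 = 693
Δ = 6!·4!·2!/13! = 1/180180
Racah Σ t=2..4: t=2:+1/576 t=3:−1/144 t=4:+1/576 = -1/288
⇒ 3j(5 4 3; 0 0 0)² = 20/1001, sgn +1
Racah Σ t=4..6: t=4:+1/384 t=5:−1/720 t=6:+1/34560 = 43/34560
⇒ 3j(5 4 3; -1 2 -1)² = 1849/180180, sgn +1
4πI² = N·(3j₀)²·(3jₘ)² = 1849/13013
I = +1·√(0.142089/4π) = 0.10633465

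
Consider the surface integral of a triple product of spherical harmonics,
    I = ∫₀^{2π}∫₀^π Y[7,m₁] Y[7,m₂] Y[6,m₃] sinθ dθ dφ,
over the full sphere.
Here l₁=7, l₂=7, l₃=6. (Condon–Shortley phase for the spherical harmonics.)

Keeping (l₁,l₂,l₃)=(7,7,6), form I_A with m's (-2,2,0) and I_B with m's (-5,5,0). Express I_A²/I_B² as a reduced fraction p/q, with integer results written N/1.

100/121

l's match ⇒ only the (l;m) 3-j factors differ between A and B.
A: triangle coeff Δ(7,7,6) = 1/2444321880; Σ_t [3,8]: t=3:−1/373248000 t=4:+1/8294400 t=5:−1/1658880 t=6:+1/1866240 t=7:−1/11612160 t=8:+1/580608000 = -1/29859840; (3j)²=125/277134 [(7 7 6; -2 2 0)], sign=-1
B: triangle coeff Δ(7,7,6) = 1/2444321880; Σ_t [6,8]: t=6:+1/746496000 t=7:−1/72576000 t=8:+1/92897280 = -1/597196800; (3j)²=55/100776 [(7 7 6; -5 5 0)], sign=-1
I_A²/I_B² = (125/277134)/(55/100776) = 100/121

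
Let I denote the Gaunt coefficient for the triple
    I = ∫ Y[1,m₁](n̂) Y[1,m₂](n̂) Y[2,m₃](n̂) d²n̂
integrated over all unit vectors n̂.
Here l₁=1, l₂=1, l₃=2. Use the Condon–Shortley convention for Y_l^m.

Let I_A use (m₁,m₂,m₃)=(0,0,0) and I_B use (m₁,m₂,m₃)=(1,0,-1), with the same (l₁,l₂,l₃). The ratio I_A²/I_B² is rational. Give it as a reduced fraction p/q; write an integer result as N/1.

4/3

Shared (l₁,l₂,l₃)=(1,1,2): N and (l;000)² cancel in I_A²/I_B².
A: Δ = 0!·2!·2!/5! = 1/30; Racah Σ t=0..0: t=0:+1/1 = 1/1; ⇒ 3j(1 1 2; 0 0 0)² = 2/15, sgn +1
B: Δ = 0!·2!·2!/5! = 1/30; Racah Σ t=0..0: t=0:+1/2 = 1/2; ⇒ 3j(1 1 2; 1 0 -1)² = 1/10, sgn -1
I_A²/I_B² = (2/15)/(1/10) = 4/3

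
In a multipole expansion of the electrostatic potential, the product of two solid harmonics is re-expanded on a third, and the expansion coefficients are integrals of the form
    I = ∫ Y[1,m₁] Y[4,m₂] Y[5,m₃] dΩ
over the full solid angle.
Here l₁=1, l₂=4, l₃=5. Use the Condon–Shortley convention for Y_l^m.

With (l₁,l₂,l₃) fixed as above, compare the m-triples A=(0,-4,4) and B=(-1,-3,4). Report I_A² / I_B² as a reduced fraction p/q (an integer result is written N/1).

1/4

Shared (l₁,l₂,l₃)=(1,4,5): N and (l;000)² cancel in I_A²/I_B².
A: Δ = 0!·2!·8!/11! = 1/495; Racah Σ t=0..0: t=0:+1/40320 = 1/40320; ⇒ 3j(1 4 5; 0 -4 4)² = 1/55, sgn -1
B: Δ = 0!·2!·8!/11! = 1/495; Racah Σ t=0..0: t=0:+1/10080 = 1/10080; ⇒ 3j(1 4 5; -1 -3 4)² = 4/55, sgn -1
I_A²/I_B² = (1/55)/(4/55) = 1/4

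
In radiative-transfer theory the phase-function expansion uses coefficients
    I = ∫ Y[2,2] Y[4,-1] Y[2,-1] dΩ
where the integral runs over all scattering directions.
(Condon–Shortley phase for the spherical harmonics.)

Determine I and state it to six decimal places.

Rules hold: Σm=0, L=8 even, 2≤2≤6.
N = 5·9·5 = 225
Δ = 4!·0!·4!/9! = 1/630
Racah Σ t=2..2: t=2:+1/16 = 1/16
⇒ 3j(2 4 2; 0 0 0)² = 2/35, sgn +1
Racah Σ t=0..0: t=0:+1/144 = 1/144
⇒ 3j(2 4 2; 2 -1 -1)² = 1/126, sgn -1
4πI² = N·(3j₀)²·(3jₘ)² = 5/49
I = -1·√(0.102041/4π) = -0.09011188

-0.090112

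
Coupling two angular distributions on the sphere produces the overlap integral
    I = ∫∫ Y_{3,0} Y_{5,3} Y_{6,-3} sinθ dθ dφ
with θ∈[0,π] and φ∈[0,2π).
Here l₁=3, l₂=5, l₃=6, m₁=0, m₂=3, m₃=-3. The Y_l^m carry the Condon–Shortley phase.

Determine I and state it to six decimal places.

Rules hold: Σm=0, L=14 even, 2≤6≤8.
N = 7·11·13 = 1001
Δ = 2!·4!·8!/15! = 1/675675
Racah Σ t=0..2: t=0:+1/8640 t=1:−1/2304 t=2:+1/8640 = -7/34560
⇒ 3j(3 5 6; 0 0 0)² = 7/429, sgn -1
Racah Σ t=0..2: t=0:+1/483840 t=1:−1/20160 t=2:+1/17280 = 1/96768
⇒ 3j(3 5 6; 0 3 -3)² = 1/1001, sgn -1
4πI² = N·(3j₀)²·(3jₘ)² = 7/429
I = +1·√(0.016317/4π) = 0.03603425

0.036034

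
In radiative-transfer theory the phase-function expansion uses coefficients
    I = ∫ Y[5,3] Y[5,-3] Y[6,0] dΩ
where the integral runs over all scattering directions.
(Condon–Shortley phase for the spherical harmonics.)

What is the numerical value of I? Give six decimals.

0.088978

Rules hold: Σm=0, L=16 even, 0≤6≤10.
N = 11·11·13 = 1573
Δ = 4!·6!·6!/17! = 1/28588560
Racah Σ t=0..4: t=0:+1/345600 t=1:−1/13824 t=2:+1/5184 t=3:−1/13824 t=4:+1/345600 = 7/129600
⇒ 3j(5 5 6; 0 0 0)² = 80/7293, sgn +1
Racah Σ t=0..2: t=0:+1/55296 t=1:−1/86400 t=2:+1/2073600 = 29/4147200
⇒ 3j(5 5 6; 3 -3 0)² = 841/145860, sgn +1
4πI² = N·(3j₀)²·(3jₘ)² = 3364/33813
I = +1·√(0.0994884/4π) = 0.08897771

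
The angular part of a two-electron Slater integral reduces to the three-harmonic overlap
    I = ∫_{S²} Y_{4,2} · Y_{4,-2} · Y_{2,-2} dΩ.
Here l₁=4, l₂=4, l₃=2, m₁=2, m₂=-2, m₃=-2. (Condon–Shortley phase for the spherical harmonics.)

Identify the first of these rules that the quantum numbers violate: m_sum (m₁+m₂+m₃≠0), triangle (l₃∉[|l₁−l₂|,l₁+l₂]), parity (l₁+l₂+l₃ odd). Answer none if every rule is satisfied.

m_sum

m₁+m₂+m₃ = 2 − 2 − 2 = -2  ✗
triangle: |4−4|=0 ≤ l₃=2 ≤ 4+4=8
parity: l₁+l₂+l₃ = 10 is even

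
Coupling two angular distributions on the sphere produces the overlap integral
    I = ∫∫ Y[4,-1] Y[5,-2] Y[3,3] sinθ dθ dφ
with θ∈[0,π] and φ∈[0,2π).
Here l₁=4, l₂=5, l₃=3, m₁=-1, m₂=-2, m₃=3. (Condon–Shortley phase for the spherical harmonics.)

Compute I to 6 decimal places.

-0.179179

Rules hold: Σm=0, L=12 even, 1≤3≤9.
N = 9·11·7 = 693
Δ = 6!·2!·4!/13! = 1/180180
Racah Σ t=2..4: t=2:+1/576 t=3:−1/144 t=4:+1/576 = -1/288
⇒ 3j(4 5 3; 0 0 0)² = 20/1001, sgn +1
Racah Σ t=3..3: t=3:−1/1728 = -1/1728
⇒ 3j(4 5 3; -1 -2 3)² = 25/858, sgn -1
4πI² = N·(3j₀)²·(3jₘ)² = 750/1859
I = -1·√(0.403443/4π) = -0.17917854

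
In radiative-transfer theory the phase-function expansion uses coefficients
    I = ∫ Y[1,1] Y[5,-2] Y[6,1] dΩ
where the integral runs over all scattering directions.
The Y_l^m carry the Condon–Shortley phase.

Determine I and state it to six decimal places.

m-sum 0 ✓  L=12 even ✓  4≤6≤6 ✓
Π(2lᵢ+1) = 3×11×13 = 429
triangle coeff Δ(1,5,6) = 1/858
Σ_t [0,0]: t=0:+1/14400 = 1/14400
(3j)²=6/143 [(1 5 6; 0 0 0)], sign=+1
Σ_t [0,0]: t=0:+1/60480 = 1/60480
(3j)²=5/429 [(1 5 6; 1 -2 1)], sign=-1
⇒ 4πI² = 30/143
I = (-1)√(30/143/(4π)) = -0.12920749

-0.129207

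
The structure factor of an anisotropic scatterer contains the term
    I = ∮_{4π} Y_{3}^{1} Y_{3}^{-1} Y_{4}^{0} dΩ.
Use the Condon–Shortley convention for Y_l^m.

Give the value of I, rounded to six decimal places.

-0.025645

m-sum 0 ✓  L=10 even ✓  0≤4≤6 ✓
Π(2lᵢ+1) = 7×7×9 = 441
triangle coeff Δ(3,3,4) = 1/34650
Σ_t [0,2]: t=0:+1/72 t=1:−1/16 t=2:+1/72 = -5/144
(3j)²=2/77 [(3 3 4; 0 0 0)], sign=-1
Σ_t [0,2]: t=0:+1/32 t=1:−1/36 t=2:+1/1152 = 5/1152
(3j)²=1/1386 [(3 3 4; 1 -1 0)], sign=+1
⇒ 4πI² = 1/121
I = (-1)√(1/121/(4π)) = -0.02564498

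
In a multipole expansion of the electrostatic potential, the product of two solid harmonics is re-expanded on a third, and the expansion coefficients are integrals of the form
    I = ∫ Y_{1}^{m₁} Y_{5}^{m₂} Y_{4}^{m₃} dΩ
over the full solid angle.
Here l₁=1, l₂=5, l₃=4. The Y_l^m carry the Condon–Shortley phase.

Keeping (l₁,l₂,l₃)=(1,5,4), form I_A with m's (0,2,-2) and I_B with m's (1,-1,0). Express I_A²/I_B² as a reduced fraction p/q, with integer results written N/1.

l's match ⇒ only the (l;m) 3-j factors differ between A and B.
A: triangle coeff Δ(1,5,4) = 1/495; Σ_t [1,1]: t=1:−1/1440 = -1/1440; (3j)²=7/165 [(1 5 4; 0 2 -2)], sign=-1
B: triangle coeff Δ(1,5,4) = 1/495; Σ_t [0,0]: t=0:+1/1152 = 1/1152; (3j)²=1/33 [(1 5 4; 1 -1 0)], sign=+1
I_A²/I_B² = (7/165)/(1/33) = 7/5

7/5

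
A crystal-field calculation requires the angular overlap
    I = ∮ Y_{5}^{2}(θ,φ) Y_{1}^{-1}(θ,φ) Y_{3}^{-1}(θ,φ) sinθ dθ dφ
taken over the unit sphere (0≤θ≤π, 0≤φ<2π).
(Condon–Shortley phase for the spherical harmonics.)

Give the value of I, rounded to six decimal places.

|5−1|≤3≤5+1 violated ⇒ I = 0

0.000000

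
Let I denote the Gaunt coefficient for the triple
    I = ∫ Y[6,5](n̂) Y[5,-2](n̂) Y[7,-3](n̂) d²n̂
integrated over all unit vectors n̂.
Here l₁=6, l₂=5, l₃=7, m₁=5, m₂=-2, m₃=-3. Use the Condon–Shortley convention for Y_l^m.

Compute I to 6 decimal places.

Rules hold: Σm=0, L=18 even, 1≤7≤11.
N = 13·11·15 = 2145
Δ = 4!·8!·6!/19! = 1/174594420
Racah Σ t=0..4: t=0:+1/4147200 t=1:−1/207360 t=2:+1/82944 t=3:−1/207360 t=4:+1/4147200 = 1/345600
⇒ 3j(6 5 7; 0 0 0)² = 420/46189, sgn -1
Racah Σ t=0..1: t=0:+1/4354560 t=1:−1/11612160 = 1/6967296
⇒ 3j(6 5 7; 5 -2 -3)² = 625/50388, sgn +1
4πI² = N·(3j₀)²·(3jₘ)² = 328125/1356277
I = -1·√(0.241931/4π) = -0.13875241

-0.138752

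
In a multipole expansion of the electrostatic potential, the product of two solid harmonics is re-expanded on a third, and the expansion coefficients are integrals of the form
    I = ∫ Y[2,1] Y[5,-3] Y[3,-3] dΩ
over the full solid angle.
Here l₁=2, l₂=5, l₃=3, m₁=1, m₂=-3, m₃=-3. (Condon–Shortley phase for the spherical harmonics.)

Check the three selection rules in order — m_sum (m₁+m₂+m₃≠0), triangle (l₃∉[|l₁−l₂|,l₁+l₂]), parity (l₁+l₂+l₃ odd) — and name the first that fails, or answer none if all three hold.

Σmᵢ = -5  ✗
l₃∈[|l₁−l₂|,l₁+l₂]=[3,7], have l₃=3
Σlᵢ = 10 ⇒ even

m_sum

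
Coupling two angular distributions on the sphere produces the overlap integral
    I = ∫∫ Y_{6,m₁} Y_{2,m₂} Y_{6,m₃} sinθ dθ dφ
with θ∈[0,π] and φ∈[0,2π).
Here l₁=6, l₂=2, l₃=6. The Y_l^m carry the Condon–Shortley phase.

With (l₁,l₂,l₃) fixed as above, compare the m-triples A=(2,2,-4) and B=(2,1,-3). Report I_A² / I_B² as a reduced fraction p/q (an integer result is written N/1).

Shared (l₁,l₂,l₃)=(6,2,6): N and (l;000)² cancel in I_A²/I_B².
A: Δ = 2!·10!·2!/15! = 1/90090; Racah Σ t=2..2: t=2:+1/322560 = 1/322560; ⇒ 3j(6 2 6; 2 2 -4)² = 18/1001, sgn +1
B: Δ = 2!·10!·2!/15! = 1/90090; Racah Σ t=1..2: t=1:−1/60480 t=2:+1/161280 = -1/96768; ⇒ 3j(6 2 6; 2 1 -3)² = 15/1001, sgn +1
I_A²/I_B² = (18/1001)/(15/1001) = 6/5

6/5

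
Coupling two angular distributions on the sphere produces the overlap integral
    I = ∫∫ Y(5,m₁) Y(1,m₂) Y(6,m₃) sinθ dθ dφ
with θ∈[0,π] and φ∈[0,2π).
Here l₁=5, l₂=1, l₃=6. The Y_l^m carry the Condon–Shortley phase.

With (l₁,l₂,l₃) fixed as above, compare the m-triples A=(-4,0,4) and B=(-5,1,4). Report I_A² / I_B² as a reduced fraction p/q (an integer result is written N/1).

20/1

l's match ⇒ only the (l;m) 3-j factors differ between A and B.
A: triangle coeff Δ(5,1,6) = 1/858; Σ_t [0,0]: t=0:+1/362880 = 1/362880; (3j)²=10/429 [(5 1 6; -4 0 4)], sign=+1
B: triangle coeff Δ(5,1,6) = 1/858; Σ_t [0,0]: t=0:+1/7257600 = 1/7257600; (3j)²=1/858 [(5 1 6; -5 1 4)], sign=+1
I_A²/I_B² = (10/429)/(1/858) = 20/1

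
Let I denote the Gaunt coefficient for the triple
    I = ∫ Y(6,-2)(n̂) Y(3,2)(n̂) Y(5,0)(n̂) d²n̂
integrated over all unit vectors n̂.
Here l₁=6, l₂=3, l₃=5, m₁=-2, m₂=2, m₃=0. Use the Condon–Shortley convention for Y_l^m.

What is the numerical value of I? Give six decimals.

-0.077843

Checks pass: Σm=0; 14 even; l₃=5∈[3,9].
(2·6+1)(2·3+1)(2·5+1) = 1001
Δ: 4! 8! 2! / 15! → 1/675675
sum: t=1:−1/8640 t=2:+1/2304 t=3:−1/8640 = 7/34560
3j²(6 3 5; 0 0 0) = Δ·Π!·Σ² = 7/429  (sign -1)
sum: t=3:−1/8640 t=4:+1/13824 = -1/23040
3j²(6 3 5; -2 2 0) = Δ·Π!·Σ² = 2/429  (sign +1)
combine: 4πI² = 1001·7/429·2/429 = 98/1287
take √, sign -1: I = -0.07784287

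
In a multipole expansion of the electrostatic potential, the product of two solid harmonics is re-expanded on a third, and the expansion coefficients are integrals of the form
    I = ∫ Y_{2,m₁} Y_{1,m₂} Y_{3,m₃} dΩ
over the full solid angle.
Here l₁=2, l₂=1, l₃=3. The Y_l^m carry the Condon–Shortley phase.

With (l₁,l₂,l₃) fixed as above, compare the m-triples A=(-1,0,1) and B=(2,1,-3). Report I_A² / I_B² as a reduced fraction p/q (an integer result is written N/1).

8/15

Shared (l₁,l₂,l₃)=(2,1,3): N and (l;000)² cancel in I_A²/I_B².
A: Δ = 0!·4!·2!/7! = 1/105; Racah Σ t=0..0: t=0:+1/6 = 1/6; ⇒ 3j(2 1 3; -1 0 1)² = 8/105, sgn +1
B: Δ = 0!·4!·2!/7! = 1/105; Racah Σ t=0..0: t=0:+1/48 = 1/48; ⇒ 3j(2 1 3; 2 1 -3)² = 1/7, sgn +1
I_A²/I_B² = (8/105)/(1/7) = 8/15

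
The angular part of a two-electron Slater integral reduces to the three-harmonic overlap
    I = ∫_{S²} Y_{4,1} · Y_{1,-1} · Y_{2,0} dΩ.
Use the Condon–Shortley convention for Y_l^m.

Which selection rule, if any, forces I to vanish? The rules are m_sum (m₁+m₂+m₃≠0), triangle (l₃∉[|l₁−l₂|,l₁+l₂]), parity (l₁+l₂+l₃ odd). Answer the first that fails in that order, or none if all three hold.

triangle

m₁+m₂+m₃ = 1 − 1 + 0 = 0  ✓
triangle: |4−1|=3 ≤ l₃=2 ≤ 4+1=5  ✗
parity: l₁+l₂+l₃ = 7 is odd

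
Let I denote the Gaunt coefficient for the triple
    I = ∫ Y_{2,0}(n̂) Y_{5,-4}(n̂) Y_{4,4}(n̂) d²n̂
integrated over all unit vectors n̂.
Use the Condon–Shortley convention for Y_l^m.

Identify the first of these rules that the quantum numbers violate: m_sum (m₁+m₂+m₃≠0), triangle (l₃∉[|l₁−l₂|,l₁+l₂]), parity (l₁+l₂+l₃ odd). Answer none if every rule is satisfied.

parity

azimuthal sum: 0 − 4 + 4 = 0  ✓
3 ≤ 4 ≤ 7 (triangle on l)  ✓
L = 2 + 5 + 4 = 11 (odd)  ✗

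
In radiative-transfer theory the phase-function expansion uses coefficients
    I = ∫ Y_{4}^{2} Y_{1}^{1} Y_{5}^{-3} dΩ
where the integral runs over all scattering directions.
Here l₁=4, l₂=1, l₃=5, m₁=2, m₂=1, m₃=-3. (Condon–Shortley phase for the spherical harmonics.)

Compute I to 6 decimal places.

-0.259847

Checks pass: Σm=0; 10 even; l₃=5∈[3,5].
(2·4+1)(2·1+1)(2·5+1) = 297
Δ: 0! 8! 2! / 11! → 1/495
sum: t=0:+1/576 = 1/576
3j²(4 1 5; 0 0 0) = Δ·Π!·Σ² = 5/99  (sign -1)
sum: t=0:+1/2880 = 1/2880
3j²(4 1 5; 2 1 -3) = Δ·Π!·Σ² = 28/495  (sign +1)
combine: 4πI² = 297·5/99·28/495 = 28/33
take √, sign -1: I = -0.25984664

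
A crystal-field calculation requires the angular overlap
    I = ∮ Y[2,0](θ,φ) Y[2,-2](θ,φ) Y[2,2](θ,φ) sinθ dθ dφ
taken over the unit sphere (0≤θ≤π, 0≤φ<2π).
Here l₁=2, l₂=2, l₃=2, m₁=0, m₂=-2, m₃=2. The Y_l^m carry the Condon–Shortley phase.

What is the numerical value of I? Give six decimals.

m-sum 0 ✓  L=6 even ✓  0≤2≤4 ✓
Π(2lᵢ+1) = 5×5×5 = 125
triangle coeff Δ(2,2,2) = 1/630
Σ_t [0,2]: t=0:+1/8 t=1:−1/1 t=2:+1/8 = -3/4
(3j)²=2/35 [(2 2 2; 0 0 0)], sign=-1
Σ_t [0,0]: t=0:+1/8 = 1/8
(3j)²=2/35 [(2 2 2; 0 -2 2)], sign=+1
⇒ 4πI² = 20/49
I = (-1)√(20/49/(4π)) = -0.18022375

-0.180224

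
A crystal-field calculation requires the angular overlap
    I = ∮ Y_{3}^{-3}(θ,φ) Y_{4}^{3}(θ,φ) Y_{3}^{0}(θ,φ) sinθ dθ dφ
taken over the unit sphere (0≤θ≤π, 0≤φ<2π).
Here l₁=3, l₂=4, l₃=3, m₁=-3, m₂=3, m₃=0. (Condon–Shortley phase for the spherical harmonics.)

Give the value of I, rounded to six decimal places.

Rules hold: Σm=0, L=10 even, 1≤3≤7.
N = 7·9·7 = 441
Δ = 4!·2!·4!/11! = 1/34650
Racah Σ t=1..3: t=1:−1/72 t=2:+1/16 t=3:−1/72 = 5/144
⇒ 3j(3 4 3; 0 0 0)² = 2/77, sgn -1
Racah Σ t=4..4: t=4:+1/288 = 1/288
⇒ 3j(3 4 3; -3 3 0)² = 1/22, sgn -1
4πI² = N·(3j₀)²·(3jₘ)² = 63/121
I = +1·√(0.520661/4π) = 0.20355073

0.203551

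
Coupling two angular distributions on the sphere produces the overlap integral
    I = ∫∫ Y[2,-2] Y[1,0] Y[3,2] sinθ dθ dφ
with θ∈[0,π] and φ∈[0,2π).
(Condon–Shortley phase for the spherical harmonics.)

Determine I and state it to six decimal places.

Checks pass: Σm=0; 6 even; l₃=3∈[1,3].
(2·2+1)(2·1+1)(2·3+1) = 105
Δ: 0! 4! 2! / 7! → 1/105
sum: t=0:+1/4 = 1/4
3j²(2 1 3; 0 0 0) = Δ·Π!·Σ² = 3/35  (sign -1)
sum: t=0:+1/24 = 1/24
3j²(2 1 3; -2 0 2) = Δ·Π!·Σ² = 1/21  (sign -1)
combine: 4πI² = 105·3/35·1/21 = 3/7
take √, sign +1: I = 0.18467439

0.184674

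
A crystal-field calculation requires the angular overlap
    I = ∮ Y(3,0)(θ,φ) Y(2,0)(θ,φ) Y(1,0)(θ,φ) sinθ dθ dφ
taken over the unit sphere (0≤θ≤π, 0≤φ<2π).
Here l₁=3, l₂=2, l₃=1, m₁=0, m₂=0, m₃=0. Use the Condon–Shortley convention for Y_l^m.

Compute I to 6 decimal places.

0.247767

Rules hold: Σm=0, L=6 even, 1≤1≤5.
N = 7·5·3 = 105
Δ = 4!·2!·0!/7! = 1/105
Racah Σ t=2..2: t=2:+1/4 = 1/4
⇒ 3j(3 2 1; 0 0 0)² = 3/35, sgn -1
(m-triple is (0,0,0) — same symbol as above.)
4πI² = N·(3j₀)²·(3jₘ)² = 27/35
I = +1·√(0.771429/4π) = 0.24776670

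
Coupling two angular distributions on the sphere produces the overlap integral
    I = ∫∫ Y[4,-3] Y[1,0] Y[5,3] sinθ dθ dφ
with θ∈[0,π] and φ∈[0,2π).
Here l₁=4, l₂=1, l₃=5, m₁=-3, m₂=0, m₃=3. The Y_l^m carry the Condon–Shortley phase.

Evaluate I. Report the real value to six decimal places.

Checks pass: Σm=0; 10 even; l₃=5∈[3,5].
(2·4+1)(2·1+1)(2·5+1) = 297
Δ: 0! 8! 2! / 11! → 1/495
sum: t=0:+1/576 = 1/576
3j²(4 1 5; 0 0 0) = Δ·Π!·Σ² = 5/99  (sign -1)
sum: t=0:+1/5040 = 1/5040
3j²(4 1 5; -3 0 3) = Δ·Π!·Σ² = 16/495  (sign +1)
combine: 4πI² = 297·5/99·16/495 = 16/33
take √, sign -1: I = -0.19642560

-0.196426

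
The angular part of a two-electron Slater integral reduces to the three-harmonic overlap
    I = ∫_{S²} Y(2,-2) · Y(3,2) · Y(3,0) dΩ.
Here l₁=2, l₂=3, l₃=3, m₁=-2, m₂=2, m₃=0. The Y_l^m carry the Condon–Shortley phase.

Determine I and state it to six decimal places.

-0.188063

Rules hold: Σm=0, L=8 even, 1≤3≤5.
N = 5·7·7 = 245
Δ = 2!·2!·4!/9! = 1/3780
Racah Σ t=0..2: t=0:+1/24 t=1:−1/4 t=2:+1/24 = -1/6
⇒ 3j(2 3 3; 0 0 0)² = 4/105, sgn +1
Racah Σ t=2..2: t=2:+1/24 = 1/24
⇒ 3j(2 3 3; -2 2 0)² = 1/21, sgn -1
4πI² = N·(3j₀)²·(3jₘ)² = 4/9
I = -1·√(0.444444/4π) = -0.18806319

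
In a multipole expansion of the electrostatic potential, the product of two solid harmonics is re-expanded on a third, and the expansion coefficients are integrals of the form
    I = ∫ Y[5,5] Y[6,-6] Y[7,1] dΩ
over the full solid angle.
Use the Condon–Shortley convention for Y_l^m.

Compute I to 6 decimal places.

-0.030399

m-sum 0 ✓  L=18 even ✓  1≤7≤11 ✓
Π(2lᵢ+1) = 11×13×15 = 2145
triangle coeff Δ(5,6,7) = 1/174594420
Σ_t [0,4]: t=0:+1/4147200 t=1:−1/207360 t=2:+1/82944 t=3:−1/207360 t=4:+1/4147200 = 1/345600
(3j)²=420/46189 [(5 6 7; 0 0 0)], sign=-1
Σ_t [0,0]: t=0:+1/696729600 = 1/696729600
(3j)²=5/8398 [(5 6 7; 5 -6 1)], sign=+1
⇒ 4πI² = 15750/1356277
I = (-1)√(15750/1356277/(4π)) = -0.03039913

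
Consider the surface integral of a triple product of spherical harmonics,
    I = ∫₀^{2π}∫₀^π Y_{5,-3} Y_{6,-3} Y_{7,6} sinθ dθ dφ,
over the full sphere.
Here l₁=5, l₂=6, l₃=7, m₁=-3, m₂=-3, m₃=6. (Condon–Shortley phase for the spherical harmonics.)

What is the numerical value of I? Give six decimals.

Checks pass: Σm=0; 18 even; l₃=7∈[1,11].
(2·5+1)(2·6+1)(2·7+1) = 2145
Δ: 4! 6! 8! / 19! → 1/174594420
sum: t=0:+1/4147200 t=1:−1/207360 t=2:+1/82944 t=3:−1/207360 t=4:+1/4147200 = 1/345600
3j²(5 6 7; 0 0 0) = Δ·Π!·Σ² = 420/46189  (sign -1)
sum: t=2:+1/14515200 t=3:−1/29030400 = 1/29030400
3j²(5 6 7; -3 -3 6) = Δ·Π!·Σ² = 12/1615  (sign -1)
combine: 4πI² = 2145·420/46189·12/1615 = 15120/104329
take √, sign +1: I = 0.10739114

0.107391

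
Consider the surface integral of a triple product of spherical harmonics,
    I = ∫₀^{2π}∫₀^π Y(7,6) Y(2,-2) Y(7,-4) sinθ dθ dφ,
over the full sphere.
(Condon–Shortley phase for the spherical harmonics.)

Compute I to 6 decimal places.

-0.106948

Checks pass: Σm=0; 16 even; l₃=7∈[5,9].
(2·7+1)(2·2+1)(2·7+1) = 1125
Δ: 2! 12! 2! / 17! → 1/185640
sum: t=0:+1/2419200 t=1:−1/518400 t=2:+1/2419200 = -1/907200
3j²(7 2 7; 0 0 0) = Δ·Π!·Σ² = 56/3315  (sign +1)
sum: t=0:+1/159667200 = 1/159667200
3j²(7 2 7; 6 -2 -4) = Δ·Π!·Σ² = 9/1190  (sign -1)
combine: 4πI² = 1125·56/3315·9/1190 = 540/3757
take √, sign -1: I = -0.10694768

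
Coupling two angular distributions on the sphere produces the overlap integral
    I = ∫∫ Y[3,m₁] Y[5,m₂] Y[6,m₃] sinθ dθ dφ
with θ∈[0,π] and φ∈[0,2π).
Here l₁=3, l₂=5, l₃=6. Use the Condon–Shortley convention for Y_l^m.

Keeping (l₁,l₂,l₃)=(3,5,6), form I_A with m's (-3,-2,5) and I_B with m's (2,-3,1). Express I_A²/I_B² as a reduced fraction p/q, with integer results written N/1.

33/32

Shared (l₁,l₂,l₃)=(3,5,6): N and (l;000)² cancel in I_A²/I_B².
A: Δ = 2!·4!·8!/15! = 1/675675; Racah Σ t=2..2: t=2:+1/241920 = 1/241920; ⇒ 3j(3 5 6; -3 -2 5)² = 2/91, sgn -1
B: Δ = 2!·4!·8!/15! = 1/675675; Racah Σ t=0..1: t=0:+1/17280 t=1:−1/120960 = 1/20160; ⇒ 3j(3 5 6; 2 -3 1)² = 64/3003, sgn -1
I_A²/I_B² = (2/91)/(64/3003) = 33/32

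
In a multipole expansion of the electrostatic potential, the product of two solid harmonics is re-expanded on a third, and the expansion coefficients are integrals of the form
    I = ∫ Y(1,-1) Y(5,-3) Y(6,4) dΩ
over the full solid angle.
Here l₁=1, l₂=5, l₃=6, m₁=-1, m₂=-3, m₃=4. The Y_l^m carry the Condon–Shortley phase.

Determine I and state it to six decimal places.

Checks pass: Σm=0; 12 even; l₃=6∈[4,6].
(2·1+1)(2·5+1)(2·6+1) = 429
Δ: 0! 2! 10! / 13! → 1/858
sum: t=0:+1/14400 = 1/14400
3j²(1 5 6; 0 0 0) = Δ·Π!·Σ² = 6/143  (sign +1)
sum: t=0:+1/161280 = 1/161280
3j²(1 5 6; -1 -3 4) = Δ·Π!·Σ² = 15/286  (sign +1)
combine: 4πI² = 429·6/143·15/286 = 135/143
take √, sign +1: I = 0.27409047

0.274090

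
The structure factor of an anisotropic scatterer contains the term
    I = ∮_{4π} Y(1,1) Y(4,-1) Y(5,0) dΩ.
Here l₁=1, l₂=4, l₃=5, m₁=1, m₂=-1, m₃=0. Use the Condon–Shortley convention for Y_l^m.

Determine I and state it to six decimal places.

0.155288

m-sum 0 ✓  L=10 even ✓  3≤5≤5 ✓
Π(2lᵢ+1) = 3×9×11 = 297
triangle coeff Δ(1,4,5) = 1/495
Σ_t [0,0]: t=0:+1/576 = 1/576
(3j)²=5/99 [(1 4 5; 0 0 0)], sign=-1
Σ_t [0,0]: t=0:+1/1440 = 1/1440
(3j)²=2/99 [(1 4 5; 1 -1 0)], sign=-1
⇒ 4πI² = 10/33
I = (+1)√(10/33/(4π)) = 0.15528807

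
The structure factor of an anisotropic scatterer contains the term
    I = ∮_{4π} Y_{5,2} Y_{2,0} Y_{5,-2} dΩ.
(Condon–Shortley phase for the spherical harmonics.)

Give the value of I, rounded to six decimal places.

0.097044

m-sum 0 ✓  L=12 even ✓  3≤5≤7 ✓
Π(2lᵢ+1) = 11×5×11 = 605
triangle coeff Δ(5,2,5) = 1/38610
Σ_t [0,2]: t=0:+1/2880 t=1:−1/576 t=2:+1/2880 = -1/960
(3j)²=10/429 [(5 2 5; 0 0 0)], sign=+1
Σ_t [0,2]: t=0:+1/2880 t=1:−1/1440 t=2:+1/20160 = -1/3360
(3j)²=6/715 [(5 2 5; 2 0 -2)], sign=+1
⇒ 4πI² = 20/169
I = (+1)√(20/169/(4π)) = 0.09704356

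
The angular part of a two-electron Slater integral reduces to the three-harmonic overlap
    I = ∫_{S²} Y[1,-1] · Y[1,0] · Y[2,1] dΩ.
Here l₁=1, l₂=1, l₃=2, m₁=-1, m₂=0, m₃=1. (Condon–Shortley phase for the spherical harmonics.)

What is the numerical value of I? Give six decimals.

-0.218510

Checks pass: Σm=0; 4 even; l₃=2∈[0,2].
(2·1+1)(2·1+1)(2·2+1) = 45
Δ: 0! 2! 2! / 5! → 1/30
sum: t=0:+1/1 = 1/1
3j²(1 1 2; 0 0 0) = Δ·Π!·Σ² = 2/15  (sign +1)
sum: t=0:+1/2 = 1/2
3j²(1 1 2; -1 0 1) = Δ·Π!·Σ² = 1/10  (sign -1)
combine: 4πI² = 45·2/15·1/10 = 3/5
take √, sign -1: I = -0.21850969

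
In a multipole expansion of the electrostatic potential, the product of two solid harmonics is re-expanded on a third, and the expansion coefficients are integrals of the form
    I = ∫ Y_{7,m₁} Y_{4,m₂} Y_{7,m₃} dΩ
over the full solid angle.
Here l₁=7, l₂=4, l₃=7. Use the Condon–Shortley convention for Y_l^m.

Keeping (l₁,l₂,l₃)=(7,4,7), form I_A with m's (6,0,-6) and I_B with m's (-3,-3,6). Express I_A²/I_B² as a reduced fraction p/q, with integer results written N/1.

Same 7,4,7: normalisation and zero-m 3j drop out of the ratio.
A: Δ: 4! 10! 4! / 19! → 1/58198140; sum: t=0:+1/209018880 t=1:−1/130636800 = -1/348364800; 3j²(7 4 7; 6 0 -6) = Δ·Π!·Σ² = 143/45220  (sign +1)
B: Δ: 4! 10! 4! / 19! → 1/58198140; sum: t=0:+1/522547200 t=1:−1/52254720 = -1/58060800; 3j²(7 4 7; -3 -3 6) = Δ·Π!·Σ² = 9/646  (sign +1)
I_A²/I_B² = (143/45220)/(9/646) = 143/630

143/630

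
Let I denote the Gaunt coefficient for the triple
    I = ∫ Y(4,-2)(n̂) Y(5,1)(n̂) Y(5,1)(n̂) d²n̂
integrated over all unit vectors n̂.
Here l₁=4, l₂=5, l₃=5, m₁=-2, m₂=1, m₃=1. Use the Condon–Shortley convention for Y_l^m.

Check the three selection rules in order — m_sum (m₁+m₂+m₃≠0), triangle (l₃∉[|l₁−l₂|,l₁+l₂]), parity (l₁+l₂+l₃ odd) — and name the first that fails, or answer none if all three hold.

Σmᵢ = 0  ✓
l₃∈[|l₁−l₂|,l₁+l₂]=[1,9], have l₃=5  ✓
Σlᵢ = 14 ⇒ even  ✓

none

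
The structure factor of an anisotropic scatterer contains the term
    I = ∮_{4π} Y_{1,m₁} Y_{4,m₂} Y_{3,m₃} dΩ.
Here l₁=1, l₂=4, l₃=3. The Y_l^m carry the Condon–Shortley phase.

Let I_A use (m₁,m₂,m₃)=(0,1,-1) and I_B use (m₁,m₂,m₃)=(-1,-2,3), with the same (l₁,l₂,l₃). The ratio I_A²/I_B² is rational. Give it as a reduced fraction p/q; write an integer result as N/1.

l's match ⇒ only the (l;m) 3-j factors differ between A and B.
A: triangle coeff Δ(1,4,3) = 1/252; Σ_t [1,1]: t=1:−1/48 = -1/48; (3j)²=5/84 [(1 4 3; 0 1 -1)], sign=-1
B: triangle coeff Δ(1,4,3) = 1/252; Σ_t [2,2]: t=2:+1/1440 = 1/1440; (3j)²=1/252 [(1 4 3; -1 -2 3)], sign=+1
I_A²/I_B² = (5/84)/(1/252) = 15/1

15/1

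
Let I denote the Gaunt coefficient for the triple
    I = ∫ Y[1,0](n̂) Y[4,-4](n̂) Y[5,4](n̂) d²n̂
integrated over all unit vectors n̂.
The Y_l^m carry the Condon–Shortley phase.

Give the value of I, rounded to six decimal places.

0.147319

Rules hold: Σm=0, L=10 even, 3≤5≤5.
N = 3·9·11 = 297
Δ = 0!·2!·8!/11! = 1/495
Racah Σ t=0..0: t=0:+1/576 = 1/576
⇒ 3j(1 4 5; 0 0 0)² = 5/99, sgn -1
Racah Σ t=0..0: t=0:+1/40320 = 1/40320
⇒ 3j(1 4 5; 0 -4 4)² = 1/55, sgn -1
4πI² = N·(3j₀)²·(3jₘ)² = 3/11
I = +1·√(0.272727/4π) = 0.14731920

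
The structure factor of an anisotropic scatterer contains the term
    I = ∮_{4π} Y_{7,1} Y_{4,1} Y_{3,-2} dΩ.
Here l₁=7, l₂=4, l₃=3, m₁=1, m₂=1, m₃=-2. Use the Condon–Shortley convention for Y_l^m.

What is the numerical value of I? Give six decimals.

Rules hold: Σm=0, L=14 even, 3≤3≤11.
N = 15·9·7 = 945
Δ = 8!·6!·0!/15! = 1/45045
Racah Σ t=4..4: t=4:+1/20736 = 1/20736
⇒ 3j(7 4 3; 0 0 0)² = 35/1287, sgn -1
Racah Σ t=5..5: t=5:−1/86400 = -1/86400
⇒ 3j(7 4 3; 1 1 -2)² = 16/2145, sgn +1
4πI² = N·(3j₀)²·(3jₘ)² = 3920/20449
I = -1·√(0.191696/4π) = -0.12350998

-0.123510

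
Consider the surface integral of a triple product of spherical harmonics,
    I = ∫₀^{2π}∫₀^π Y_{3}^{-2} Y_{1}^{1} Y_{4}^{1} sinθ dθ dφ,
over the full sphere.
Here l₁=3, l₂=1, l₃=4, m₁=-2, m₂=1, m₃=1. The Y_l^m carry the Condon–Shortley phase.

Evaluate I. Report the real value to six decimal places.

Checks pass: Σm=0; 8 even; l₃=4∈[2,4].
(2·3+1)(2·1+1)(2·4+1) = 189
Δ: 0! 6! 2! / 9! → 1/252
sum: t=0:+1/36 = 1/36
3j²(3 1 4; 0 0 0) = Δ·Π!·Σ² = 4/63  (sign +1)
sum: t=0:+1/240 = 1/240
3j²(3 1 4; -2 1 1) = Δ·Π!·Σ² = 1/84  (sign -1)
combine: 4πI² = 189·4/63·1/84 = 1/7
take √, sign -1: I = -0.10662181

-0.106622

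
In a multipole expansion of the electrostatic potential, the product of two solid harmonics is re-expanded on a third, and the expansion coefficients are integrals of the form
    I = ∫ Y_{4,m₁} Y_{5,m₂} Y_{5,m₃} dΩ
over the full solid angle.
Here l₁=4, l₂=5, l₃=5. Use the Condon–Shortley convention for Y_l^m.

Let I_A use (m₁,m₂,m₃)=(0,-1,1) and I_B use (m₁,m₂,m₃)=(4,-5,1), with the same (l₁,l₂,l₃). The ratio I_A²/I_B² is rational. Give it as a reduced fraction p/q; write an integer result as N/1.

4/3

l's match ⇒ only the (l;m) 3-j factors differ between A and B.
A: triangle coeff Δ(4,5,5) = 1/3153150; Σ_t [0,4]: t=0:+1/27648 t=1:−1/1296 t=2:+1/768 t=3:−1/4320 t=4:+1/414720 = 7/20736; (3j)²=8/1287 [(4 5 5; 0 -1 1)], sign=+1
B: triangle coeff Δ(4,5,5) = 1/3153150; Σ_t [0,0]: t=0:+1/414720 = 1/414720; (3j)²=2/429 [(4 5 5; 4 -5 1)], sign=+1
I_A²/I_B² = (8/1287)/(2/429) = 4/3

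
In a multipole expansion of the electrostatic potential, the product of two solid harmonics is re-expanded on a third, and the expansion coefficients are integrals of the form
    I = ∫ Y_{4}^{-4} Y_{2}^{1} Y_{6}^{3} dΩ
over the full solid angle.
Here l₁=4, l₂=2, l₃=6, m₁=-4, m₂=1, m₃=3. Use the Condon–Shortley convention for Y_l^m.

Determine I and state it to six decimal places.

-0.047713

m-sum 0 ✓  L=12 even ✓  2≤6≤6 ✓
Π(2lᵢ+1) = 9×5×13 = 585
triangle coeff Δ(4,2,6) = 1/6435
Σ_t [0,0]: t=0:+1/2304 = 1/2304
(3j)²=5/143 [(4 2 6; 0 0 0)], sign=+1
Σ_t [0,0]: t=0:+1/241920 = 1/241920
(3j)²=1/715 [(4 2 6; -4 1 3)], sign=-1
⇒ 4πI² = 45/1573
I = (-1)√(45/1573/(4π)) = -0.04771303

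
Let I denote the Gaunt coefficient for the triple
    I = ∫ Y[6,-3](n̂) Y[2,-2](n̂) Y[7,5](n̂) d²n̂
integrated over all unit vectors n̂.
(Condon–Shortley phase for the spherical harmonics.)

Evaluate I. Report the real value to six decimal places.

0.000000

Σlᵢ=15 odd — θ-integrand is odd under cosθ→−cosθ; I=0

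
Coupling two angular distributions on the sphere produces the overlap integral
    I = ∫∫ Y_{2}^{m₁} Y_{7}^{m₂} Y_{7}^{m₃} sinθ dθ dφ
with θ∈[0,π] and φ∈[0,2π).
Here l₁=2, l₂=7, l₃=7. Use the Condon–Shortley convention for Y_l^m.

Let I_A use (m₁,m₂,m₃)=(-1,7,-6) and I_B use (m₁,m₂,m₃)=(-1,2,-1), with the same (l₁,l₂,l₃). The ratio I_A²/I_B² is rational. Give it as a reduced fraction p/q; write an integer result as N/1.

1183/243

l's match ⇒ only the (l;m) 3-j factors differ between A and B.
A: triangle coeff Δ(2,7,7) = 1/185640; Σ_t [2,2]: t=2:+1/958003200 = 1/958003200; (3j)²=13/680 [(2 7 7; -1 7 -6)], sign=-1
B: triangle coeff Δ(2,7,7) = 1/185640; Σ_t [1,2]: t=1:−1/1935360 t=2:+1/1209600 = 1/3225600; (3j)²=243/61880 [(2 7 7; -1 2 -1)], sign=+1
I_A²/I_B² = (13/680)/(243/61880) = 1183/243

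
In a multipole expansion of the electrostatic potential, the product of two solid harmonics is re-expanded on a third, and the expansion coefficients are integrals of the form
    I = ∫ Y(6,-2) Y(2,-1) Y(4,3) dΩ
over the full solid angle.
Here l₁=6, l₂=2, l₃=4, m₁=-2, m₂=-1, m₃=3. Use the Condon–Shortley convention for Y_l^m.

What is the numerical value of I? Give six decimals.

Rules hold: Σm=0, L=12 even, 4≤4≤8.
N = 13·5·9 = 585
Δ = 4!·8!·0!/13! = 1/6435
Racah Σ t=2..2: t=2:+1/2304 = 1/2304
⇒ 3j(6 2 4; 0 0 0)² = 5/143, sgn +1
Racah Σ t=1..1: t=1:−1/30240 = -1/30240
⇒ 3j(6 2 4; -2 -1 3)² = 32/6435, sgn +1
4πI² = N·(3j₀)²·(3jₘ)² = 160/1573
I = +1·√(0.101716/4π) = 0.08996855

0.089969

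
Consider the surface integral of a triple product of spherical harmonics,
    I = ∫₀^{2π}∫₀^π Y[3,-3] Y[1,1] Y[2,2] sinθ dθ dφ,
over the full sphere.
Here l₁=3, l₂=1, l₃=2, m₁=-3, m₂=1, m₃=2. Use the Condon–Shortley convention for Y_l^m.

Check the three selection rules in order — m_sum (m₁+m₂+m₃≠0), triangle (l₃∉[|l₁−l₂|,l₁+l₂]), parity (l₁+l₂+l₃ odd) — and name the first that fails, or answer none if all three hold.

none

azimuthal sum: -3 + 1 + 2 = 0  ✓
2 ≤ 2 ≤ 4 (triangle on l)  ✓
L = 3 + 1 + 2 = 6 (even)  ✓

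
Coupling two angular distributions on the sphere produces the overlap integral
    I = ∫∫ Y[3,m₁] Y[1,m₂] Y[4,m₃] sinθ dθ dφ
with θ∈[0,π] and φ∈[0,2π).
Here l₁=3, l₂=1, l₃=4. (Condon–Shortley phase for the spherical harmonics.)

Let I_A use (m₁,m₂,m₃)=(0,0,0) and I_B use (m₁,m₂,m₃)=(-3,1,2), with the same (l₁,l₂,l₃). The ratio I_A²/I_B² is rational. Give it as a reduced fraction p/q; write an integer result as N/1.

16/1

Shared (l₁,l₂,l₃)=(3,1,4): N and (l;000)² cancel in I_A²/I_B².
A: Δ = 0!·6!·2!/9! = 1/252; Racah Σ t=0..0: t=0:+1/36 = 1/36; ⇒ 3j(3 1 4; 0 0 0)² = 4/63, sgn +1
B: Δ = 0!·6!·2!/9! = 1/252; Racah Σ t=0..0: t=0:+1/1440 = 1/1440; ⇒ 3j(3 1 4; -3 1 2)² = 1/252, sgn +1
I_A²/I_B² = (4/63)/(1/252) = 16/1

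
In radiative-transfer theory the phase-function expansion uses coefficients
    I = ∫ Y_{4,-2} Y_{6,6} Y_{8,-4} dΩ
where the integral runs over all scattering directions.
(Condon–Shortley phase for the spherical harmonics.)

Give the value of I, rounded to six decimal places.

-0.069625

Rules hold: Σm=0, L=18 even, 2≤8≤10.
N = 9·13·17 = 1989
Δ = 2!·6!·10!/19! = 1/23279256
Racah Σ t=0..2: t=0:+1/1658880 t=1:−1/518400 t=2:+1/1658880 = -1/1382400
⇒ 3j(4 6 8; 0 0 0)² = 504/46189, sgn -1
Racah Σ t=2..2: t=2:+1/348364800 = 1/348364800
⇒ 3j(4 6 8; -2 6 -4)² = 165/58786, sgn +1
4πI² = N·(3j₀)²·(3jₘ)² = 4860/79781
I = -1·√(0.0609168/4π) = -0.06962472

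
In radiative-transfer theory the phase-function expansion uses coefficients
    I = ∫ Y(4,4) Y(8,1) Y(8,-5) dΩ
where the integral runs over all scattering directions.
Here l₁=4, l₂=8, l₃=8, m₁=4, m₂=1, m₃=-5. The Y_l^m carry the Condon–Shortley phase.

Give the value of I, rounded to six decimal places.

Rules hold: Σm=0, L=20 even, 4≤8≤12.
N = 9·17·17 = 2601
Δ = 4!·4!·12!/21! = 1/185175900
Racah Σ t=0..4: t=0:+1/557383680 t=1:−1/21772800 t=2:+1/8294400 t=3:−1/21772800 t=4:+1/557383680 = 1/30965760
⇒ 3j(4 8 8; 0 0 0)² = 36/4199, sgn +1
Racah Σ t=0..0: t=0:+1/1254113280 = 1/1254113280
⇒ 3j(4 8 8; 4 1 -5)² = 55/5814, sgn -1
4πI² = N·(3j₀)²·(3jₘ)² = 990/4693
I = -1·√(0.210952/4π) = -0.12956491

-0.129565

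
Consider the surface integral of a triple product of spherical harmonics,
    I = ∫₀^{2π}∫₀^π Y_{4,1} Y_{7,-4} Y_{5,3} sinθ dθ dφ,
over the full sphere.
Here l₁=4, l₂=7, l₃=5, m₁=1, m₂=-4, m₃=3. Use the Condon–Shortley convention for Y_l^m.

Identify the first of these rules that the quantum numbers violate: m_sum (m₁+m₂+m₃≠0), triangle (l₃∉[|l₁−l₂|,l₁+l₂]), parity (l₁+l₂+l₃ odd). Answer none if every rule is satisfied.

Σmᵢ = 0  ✓
l₃∈[|l₁−l₂|,l₁+l₂]=[3,11], have l₃=5  ✓
Σlᵢ = 16 ⇒ even  ✓

none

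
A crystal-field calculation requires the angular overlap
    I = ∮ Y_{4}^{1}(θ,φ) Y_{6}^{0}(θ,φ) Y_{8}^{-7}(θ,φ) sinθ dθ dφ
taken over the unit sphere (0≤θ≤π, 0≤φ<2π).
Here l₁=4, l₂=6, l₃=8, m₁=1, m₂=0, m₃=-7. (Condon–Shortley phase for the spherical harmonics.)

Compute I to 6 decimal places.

0.000000

Σmᵢ = -6 ≠ 0, so the φ-integral vanishes; I = 0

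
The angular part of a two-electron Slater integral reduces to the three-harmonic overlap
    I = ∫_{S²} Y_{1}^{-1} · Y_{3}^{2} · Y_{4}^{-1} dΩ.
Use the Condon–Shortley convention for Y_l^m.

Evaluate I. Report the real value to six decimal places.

m-sum 0 ✓  L=8 even ✓  2≤4≤4 ✓
Π(2lᵢ+1) = 3×7×9 = 189
triangle coeff Δ(1,3,4) = 1/252
Σ_t [0,0]: t=0:+1/36 = 1/36
(3j)²=4/63 [(1 3 4; 0 0 0)], sign=+1
Σ_t [0,0]: t=0:+1/240 = 1/240
(3j)²=1/84 [(1 3 4; -1 2 -1)], sign=-1
⇒ 4πI² = 1/7
I = (-1)√(1/7/(4π)) = -0.10662181

-0.106622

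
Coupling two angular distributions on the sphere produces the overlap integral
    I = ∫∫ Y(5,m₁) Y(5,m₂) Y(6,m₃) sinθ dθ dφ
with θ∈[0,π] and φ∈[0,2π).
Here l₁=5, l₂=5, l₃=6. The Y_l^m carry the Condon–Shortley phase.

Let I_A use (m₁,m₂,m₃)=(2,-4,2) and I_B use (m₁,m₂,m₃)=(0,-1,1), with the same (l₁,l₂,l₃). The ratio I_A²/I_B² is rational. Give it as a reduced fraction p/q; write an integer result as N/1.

Shared (l₁,l₂,l₃)=(5,5,6): N and (l;000)² cancel in I_A²/I_B².
A: Δ = 4!·6!·6!/17! = 1/28588560; Racah Σ t=0..1: t=0:+1/103680 t=1:−1/207360 = 1/207360; ⇒ 3j(5 5 6; 2 -4 2)² = 21/2431, sgn +1
B: Δ = 4!·6!·6!/17! = 1/28588560; Racah Σ t=0..4: t=0:+1/138240 t=1:−1/10368 t=2:+1/6912 t=3:−1/34560 t=4:+1/2073600 = 7/259200; ⇒ 3j(5 5 6; 0 -1 1)² = 28/7293, sgn -1
I_A²/I_B² = (21/2431)/(28/7293) = 9/4

9/4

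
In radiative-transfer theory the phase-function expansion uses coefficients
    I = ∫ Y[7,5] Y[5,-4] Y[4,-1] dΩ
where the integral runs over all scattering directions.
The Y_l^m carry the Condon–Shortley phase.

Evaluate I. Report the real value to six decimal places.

Rules hold: Σm=0, L=16 even, 2≤4≤12.
N = 15·11·9 = 1485
Δ = 8!·6!·2!/17! = 1/6126120
Racah Σ t=3..5: t=3:−1/69120 t=4:+1/20736 t=5:−1/69120 = 1/51840
⇒ 3j(7 5 4; 0 0 0)² = 280/21879, sgn +1
Racah Σ t=0..1: t=0:+1/1935360 t=1:−1/1209600 = -1/3225600
⇒ 3j(7 5 4; 5 -4 -1)² = 243/61880, sgn +1
4πI² = N·(3j₀)²·(3jₘ)² = 3645/48841
I = +1·√(0.0746299/4π) = 0.07706400

0.077064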